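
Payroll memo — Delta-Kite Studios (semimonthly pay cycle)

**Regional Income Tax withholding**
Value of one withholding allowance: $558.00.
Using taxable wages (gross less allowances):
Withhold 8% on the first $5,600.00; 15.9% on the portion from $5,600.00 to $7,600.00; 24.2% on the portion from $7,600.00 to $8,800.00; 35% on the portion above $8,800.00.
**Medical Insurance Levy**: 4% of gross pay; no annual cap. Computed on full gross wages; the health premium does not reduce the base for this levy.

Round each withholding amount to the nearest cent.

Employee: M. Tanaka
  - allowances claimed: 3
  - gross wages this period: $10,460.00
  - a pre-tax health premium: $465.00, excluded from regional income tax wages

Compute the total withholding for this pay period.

Regional Income Tax: taxable = $10,460.00 − $465.00 − 3×$558.00 = $8,321.00
  $766.00 + 24.2% × ($8,321.00 − $7,600.00) = $766.00 + 24.2% × $721.00 = $940.48
Medical Insurance Levy: 4% × $10,460.00 = $418.40
Total: $940.48 + $418.40 = $1,358.88

$1,358.88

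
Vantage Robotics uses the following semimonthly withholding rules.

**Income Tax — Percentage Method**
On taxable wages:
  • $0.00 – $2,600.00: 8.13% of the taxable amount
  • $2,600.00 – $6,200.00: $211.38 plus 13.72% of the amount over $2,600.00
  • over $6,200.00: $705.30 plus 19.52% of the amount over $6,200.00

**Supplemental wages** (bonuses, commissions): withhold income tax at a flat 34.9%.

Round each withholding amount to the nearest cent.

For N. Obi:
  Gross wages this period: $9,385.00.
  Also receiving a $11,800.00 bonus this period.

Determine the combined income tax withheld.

$5,445.21

Income Tax: taxable = $9,385.00
  $705.30 + 19.52% × ($9,385.00 − $6,200.00) = $705.30 + 19.52% × $3,185.00 = $1,327.01
Supplemental (34.9% flat on bonus): 34.9% × $11,800.00 = $4,118.20
Total income tax: $1,327.01 + $4,118.20 = $5,445.21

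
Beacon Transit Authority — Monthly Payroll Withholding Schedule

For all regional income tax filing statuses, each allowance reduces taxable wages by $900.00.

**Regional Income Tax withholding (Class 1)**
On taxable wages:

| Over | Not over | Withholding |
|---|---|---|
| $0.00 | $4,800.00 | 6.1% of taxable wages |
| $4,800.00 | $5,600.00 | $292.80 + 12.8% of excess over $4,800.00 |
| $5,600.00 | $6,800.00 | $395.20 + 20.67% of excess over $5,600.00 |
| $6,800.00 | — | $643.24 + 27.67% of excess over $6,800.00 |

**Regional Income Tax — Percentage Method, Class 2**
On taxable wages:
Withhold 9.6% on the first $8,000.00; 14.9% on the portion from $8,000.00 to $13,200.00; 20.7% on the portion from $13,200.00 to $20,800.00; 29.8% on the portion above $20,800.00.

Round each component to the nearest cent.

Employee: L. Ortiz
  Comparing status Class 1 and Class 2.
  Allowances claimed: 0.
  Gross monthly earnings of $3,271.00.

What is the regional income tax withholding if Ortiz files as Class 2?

$314.02

Regional Income Tax (Class 2): taxable = $3,271.00
  9.6% × $3,271.00 = $314.02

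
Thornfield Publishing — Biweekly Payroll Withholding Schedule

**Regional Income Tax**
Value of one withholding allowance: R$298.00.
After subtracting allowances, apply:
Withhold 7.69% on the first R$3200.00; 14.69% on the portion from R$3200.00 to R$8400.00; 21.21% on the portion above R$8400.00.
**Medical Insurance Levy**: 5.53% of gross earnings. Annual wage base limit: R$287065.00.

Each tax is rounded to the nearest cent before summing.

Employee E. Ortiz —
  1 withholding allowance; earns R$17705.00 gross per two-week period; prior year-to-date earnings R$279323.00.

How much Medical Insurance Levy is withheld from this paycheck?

R$428.13

Medical Insurance Levy: cap R$287065.00 − YTD R$279323.00 = R$7742.00 subject; 5.53% × R$7742.00 = R$428.13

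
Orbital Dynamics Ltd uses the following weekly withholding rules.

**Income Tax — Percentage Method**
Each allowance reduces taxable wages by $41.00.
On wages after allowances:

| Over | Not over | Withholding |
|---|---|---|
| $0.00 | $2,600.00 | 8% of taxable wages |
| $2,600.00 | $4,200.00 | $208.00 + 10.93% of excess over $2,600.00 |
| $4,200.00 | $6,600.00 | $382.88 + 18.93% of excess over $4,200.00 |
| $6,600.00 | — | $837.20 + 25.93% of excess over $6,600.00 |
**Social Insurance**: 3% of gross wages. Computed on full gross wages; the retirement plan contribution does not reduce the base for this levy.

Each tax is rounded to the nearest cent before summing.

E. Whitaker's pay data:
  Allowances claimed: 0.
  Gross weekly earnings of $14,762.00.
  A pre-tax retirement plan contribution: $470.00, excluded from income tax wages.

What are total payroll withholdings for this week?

Income Tax: taxable = $14,762.00 − $470.00 = $14,292.00
  $837.20 + 25.93% × ($14,292.00 − $6,600.00) = $837.20 + 25.93% × $7,692.00 = $2,831.74
Social Insurance: 3% × $14,762.00 = $442.86
Total: $2,831.74 + $442.86 = $3,274.60

$3,274.60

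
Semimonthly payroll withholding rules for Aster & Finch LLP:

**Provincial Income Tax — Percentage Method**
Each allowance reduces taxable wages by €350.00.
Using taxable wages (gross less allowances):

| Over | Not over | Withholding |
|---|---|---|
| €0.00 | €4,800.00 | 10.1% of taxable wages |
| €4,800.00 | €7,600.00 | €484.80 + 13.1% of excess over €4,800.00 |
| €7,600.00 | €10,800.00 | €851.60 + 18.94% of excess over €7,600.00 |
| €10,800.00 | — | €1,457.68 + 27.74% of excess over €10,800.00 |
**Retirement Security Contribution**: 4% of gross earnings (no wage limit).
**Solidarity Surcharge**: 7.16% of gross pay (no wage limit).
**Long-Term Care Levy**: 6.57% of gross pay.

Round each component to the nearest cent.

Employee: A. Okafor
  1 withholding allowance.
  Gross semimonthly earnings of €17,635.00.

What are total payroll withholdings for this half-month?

Provincial Income Tax: taxable = €17,635.00 − 1×€350.00 = €17,285.00
  €1,457.68 + 27.74% × (€17,285.00 − €10,800.00) = €1,457.68 + 27.74% × €6,485.00 = €3,256.62
Retirement Security Contribution: 4% × €17,635.00 = €705.40
Solidarity Surcharge: 7.16% × €17,635.00 = €1,262.67
Long-Term Care Levy: 6.57% × €17,635.00 = €1,158.62
Total: €3,256.62 + €705.40 + €1,262.67 + €1,158.62 = €6,383.31

€6,383.31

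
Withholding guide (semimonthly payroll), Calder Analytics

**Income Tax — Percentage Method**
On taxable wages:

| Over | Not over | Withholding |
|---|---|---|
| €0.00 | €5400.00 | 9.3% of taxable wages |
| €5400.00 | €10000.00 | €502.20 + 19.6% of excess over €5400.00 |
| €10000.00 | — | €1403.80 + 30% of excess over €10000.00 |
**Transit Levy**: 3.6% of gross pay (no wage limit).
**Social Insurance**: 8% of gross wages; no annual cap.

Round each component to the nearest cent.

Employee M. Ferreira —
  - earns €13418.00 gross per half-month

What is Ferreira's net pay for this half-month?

€9432.31

Income Tax: taxable = €13418.00
  €1403.80 + 30% × (€13418.00 − €10000.00) = €1403.80 + 30% × €3418.00 = €2429.20
Transit Levy: 3.6% × €13418.00 = €483.05
Social Insurance: 8% × €13418.00 = €1073.44
Total withheld: €2429.20 + €483.05 + €1073.44 = €3985.69
Net pay: €13418.00 − €3985.69 = €9432.31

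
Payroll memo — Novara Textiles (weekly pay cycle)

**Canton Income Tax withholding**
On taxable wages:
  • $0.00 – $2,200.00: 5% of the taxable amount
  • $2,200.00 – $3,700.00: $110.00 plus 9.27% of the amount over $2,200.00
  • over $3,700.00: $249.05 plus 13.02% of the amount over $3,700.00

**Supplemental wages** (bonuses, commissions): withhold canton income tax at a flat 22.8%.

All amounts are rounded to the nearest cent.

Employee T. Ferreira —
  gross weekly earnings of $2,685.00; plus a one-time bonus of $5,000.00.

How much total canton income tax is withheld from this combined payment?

$1,294.96

Canton Income Tax: taxable = $2,685.00
  $110.00 + 9.27% × ($2,685.00 − $2,200.00) = $110.00 + 9.27% × $485.00 = $154.96
Supplemental (22.8% flat on bonus): 22.8% × $5,000.00 = $1,140.00
Total canton income tax: $154.96 + $1,140.00 = $1,294.96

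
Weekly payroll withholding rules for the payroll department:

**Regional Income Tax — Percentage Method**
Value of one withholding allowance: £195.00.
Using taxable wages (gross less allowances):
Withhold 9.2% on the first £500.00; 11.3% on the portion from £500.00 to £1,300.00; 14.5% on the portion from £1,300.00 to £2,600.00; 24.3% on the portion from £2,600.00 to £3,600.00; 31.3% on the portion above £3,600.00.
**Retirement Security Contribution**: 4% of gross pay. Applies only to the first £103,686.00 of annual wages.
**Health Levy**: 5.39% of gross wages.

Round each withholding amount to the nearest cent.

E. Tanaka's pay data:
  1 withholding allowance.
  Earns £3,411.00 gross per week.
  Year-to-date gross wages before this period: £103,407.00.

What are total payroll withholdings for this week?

£669.60

Regional Income Tax: taxable = £3,411.00 − 1×£195.00 = £3,216.00
  £324.90 + 24.3% × (£3,216.00 − £2,600.00) = £324.90 + 24.3% × £616.00 = £474.59
Retirement Security Contribution: cap £103,686.00 − YTD £103,407.00 = £279.00 subject; 4% × £279.00 = £11.16
Health Levy: 5.39% × £3,411.00 = £183.85
Total: £474.59 + £11.16 + £183.85 = £669.60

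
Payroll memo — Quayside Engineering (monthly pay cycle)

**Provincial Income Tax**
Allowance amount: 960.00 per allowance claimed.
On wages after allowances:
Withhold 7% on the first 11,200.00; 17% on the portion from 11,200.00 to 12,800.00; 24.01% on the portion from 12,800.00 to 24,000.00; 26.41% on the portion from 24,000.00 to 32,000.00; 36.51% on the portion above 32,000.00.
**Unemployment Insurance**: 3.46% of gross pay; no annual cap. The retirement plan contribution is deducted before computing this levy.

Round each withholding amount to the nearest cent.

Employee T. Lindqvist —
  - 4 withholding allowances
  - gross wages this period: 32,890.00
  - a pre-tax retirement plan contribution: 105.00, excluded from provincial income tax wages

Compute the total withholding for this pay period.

Provincial Income Tax: taxable = 32,890.00 − 105.00 − 4×960.00 = 28,945.00
  3,745.12 + 26.41% × (28,945.00 − 24,000.00) = 3,745.12 + 26.41% × 4,945.00 = 5,051.09
Unemployment Insurance: 3.46% × 32,785.00 = 1,134.36
Total: 5,051.09 + 1,134.36 = 6,185.45

6,185.45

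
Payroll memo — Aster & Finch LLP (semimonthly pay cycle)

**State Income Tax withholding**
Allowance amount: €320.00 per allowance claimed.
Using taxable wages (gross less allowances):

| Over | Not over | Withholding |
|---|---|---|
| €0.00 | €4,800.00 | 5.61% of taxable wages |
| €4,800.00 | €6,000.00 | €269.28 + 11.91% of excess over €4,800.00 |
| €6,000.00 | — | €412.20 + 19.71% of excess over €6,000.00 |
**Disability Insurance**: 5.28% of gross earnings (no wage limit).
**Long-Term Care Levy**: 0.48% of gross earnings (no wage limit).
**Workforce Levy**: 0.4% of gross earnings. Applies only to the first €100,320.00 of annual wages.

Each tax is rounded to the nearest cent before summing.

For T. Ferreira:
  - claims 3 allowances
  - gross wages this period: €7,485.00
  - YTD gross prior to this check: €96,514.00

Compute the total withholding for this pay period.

€962.04

State Income Tax: taxable = €7,485.00 − 3×€320.00 = €6,525.00
  €412.20 + 19.71% × (€6,525.00 − €6,000.00) = €412.20 + 19.71% × €525.00 = €515.68
Disability Insurance: 5.28% × €7,485.00 = €395.21
Long-Term Care Levy: 0.48% × €7,485.00 = €35.93
Workforce Levy: cap €100,320.00 − YTD €96,514.00 = €3,806.00 subject; 0.4% × €3,806.00 = €15.22
Total: €515.68 + €395.21 + €35.93 + €15.22 = €962.04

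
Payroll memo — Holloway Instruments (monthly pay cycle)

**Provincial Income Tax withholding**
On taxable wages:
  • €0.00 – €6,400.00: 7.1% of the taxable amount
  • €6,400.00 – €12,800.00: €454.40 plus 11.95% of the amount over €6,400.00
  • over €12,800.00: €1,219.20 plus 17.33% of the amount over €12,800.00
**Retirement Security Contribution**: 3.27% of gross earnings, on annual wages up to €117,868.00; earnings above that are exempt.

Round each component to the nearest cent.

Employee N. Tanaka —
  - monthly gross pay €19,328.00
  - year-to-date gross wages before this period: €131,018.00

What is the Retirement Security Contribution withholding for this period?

€0.00

Retirement Security Contribution: YTD €131,018.00 ≥ cap €117,868.00 → €0.00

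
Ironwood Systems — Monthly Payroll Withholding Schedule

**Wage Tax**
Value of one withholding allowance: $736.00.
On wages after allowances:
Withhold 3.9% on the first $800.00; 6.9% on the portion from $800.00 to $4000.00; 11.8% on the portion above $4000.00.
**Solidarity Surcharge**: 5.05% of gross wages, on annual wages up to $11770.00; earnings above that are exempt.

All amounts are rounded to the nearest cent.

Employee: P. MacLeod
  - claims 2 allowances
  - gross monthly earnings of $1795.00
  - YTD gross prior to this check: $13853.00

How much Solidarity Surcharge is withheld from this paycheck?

$0.00

Solidarity Surcharge: YTD $13853.00 ≥ cap $11770.00 → $0.00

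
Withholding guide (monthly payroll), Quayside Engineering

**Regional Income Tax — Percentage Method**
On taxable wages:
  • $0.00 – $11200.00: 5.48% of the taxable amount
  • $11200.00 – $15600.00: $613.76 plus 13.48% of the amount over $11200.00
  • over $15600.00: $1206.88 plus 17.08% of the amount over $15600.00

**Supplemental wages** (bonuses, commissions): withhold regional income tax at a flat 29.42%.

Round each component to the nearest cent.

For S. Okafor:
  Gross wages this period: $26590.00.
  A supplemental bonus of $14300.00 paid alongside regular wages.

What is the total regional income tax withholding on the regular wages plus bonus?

Regional Income Tax: taxable = $26590.00
  $1206.88 + 17.08% × ($26590.00 − $15600.00) = $1206.88 + 17.08% × $10990.00 = $3083.97
Supplemental (29.42% flat on bonus): 29.42% × $14300.00 = $4207.06
Total regional income tax: $3083.97 + $4207.06 = $7291.03

$7291.03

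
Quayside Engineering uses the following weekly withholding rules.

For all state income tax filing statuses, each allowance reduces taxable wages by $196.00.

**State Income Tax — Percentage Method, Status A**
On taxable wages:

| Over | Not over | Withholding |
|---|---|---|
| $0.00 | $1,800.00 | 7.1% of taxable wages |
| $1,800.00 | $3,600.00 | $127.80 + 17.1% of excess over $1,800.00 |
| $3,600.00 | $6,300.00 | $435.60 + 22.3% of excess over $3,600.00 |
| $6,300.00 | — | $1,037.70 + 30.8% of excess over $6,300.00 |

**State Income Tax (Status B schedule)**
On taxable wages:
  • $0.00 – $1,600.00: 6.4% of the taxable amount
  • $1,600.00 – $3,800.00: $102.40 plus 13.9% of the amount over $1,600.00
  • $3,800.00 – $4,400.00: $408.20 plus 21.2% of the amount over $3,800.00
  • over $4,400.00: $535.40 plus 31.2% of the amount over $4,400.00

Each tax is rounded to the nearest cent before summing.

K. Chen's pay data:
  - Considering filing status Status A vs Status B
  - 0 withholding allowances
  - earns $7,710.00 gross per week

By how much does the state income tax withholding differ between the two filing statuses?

State Income Tax (Status A): taxable = $7,710.00
  $1,037.70 + 30.8% × ($7,710.00 − $6,300.00) = $1,037.70 + 30.8% × $1,410.00 = $1,471.98
State Income Tax (Status B): taxable = $7,710.00
  $535.40 + 31.2% × ($7,710.00 − $4,400.00) = $535.40 + 31.2% × $3,310.00 = $1,568.12
Difference: |$1,471.98 − $1,568.12| = $96.14 (higher under Status B)

$96.14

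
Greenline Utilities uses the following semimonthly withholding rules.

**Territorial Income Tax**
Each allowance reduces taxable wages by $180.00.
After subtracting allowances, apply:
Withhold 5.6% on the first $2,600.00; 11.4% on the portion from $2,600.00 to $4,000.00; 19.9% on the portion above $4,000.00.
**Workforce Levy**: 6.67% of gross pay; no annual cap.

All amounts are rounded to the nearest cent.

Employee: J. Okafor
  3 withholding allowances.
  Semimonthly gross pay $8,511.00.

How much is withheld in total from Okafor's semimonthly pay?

$1,663.11

Territorial Income Tax: taxable = $8,511.00 − 3×$180.00 = $7,971.00
  $305.20 + 19.9% × ($7,971.00 − $4,000.00) = $305.20 + 19.9% × $3,971.00 = $1,095.43
Workforce Levy: 6.67% × $8,511.00 = $567.68
Total: $1,095.43 + $567.68 = $1,663.11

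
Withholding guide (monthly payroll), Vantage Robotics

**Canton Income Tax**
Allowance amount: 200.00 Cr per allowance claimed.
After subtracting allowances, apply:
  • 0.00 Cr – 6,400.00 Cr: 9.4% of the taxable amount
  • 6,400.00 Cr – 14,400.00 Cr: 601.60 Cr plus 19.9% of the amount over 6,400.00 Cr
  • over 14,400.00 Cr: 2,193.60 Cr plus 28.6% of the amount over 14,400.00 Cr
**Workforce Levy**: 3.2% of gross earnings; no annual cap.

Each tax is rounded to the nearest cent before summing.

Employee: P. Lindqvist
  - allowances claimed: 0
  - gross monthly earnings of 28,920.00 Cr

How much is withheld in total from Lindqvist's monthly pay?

Canton Income Tax: taxable = 28,920.00 Cr
  2,193.60 Cr + 28.6% × (28,920.00 Cr − 14,400.00 Cr) = 2,193.60 Cr + 28.6% × 14,520.00 Cr = 6,346.32 Cr
Workforce Levy: 3.2% × 28,920.00 Cr = 925.44 Cr
Total: 6,346.32 Cr + 925.44 Cr = 7,271.76 Cr

7,271.76 Cr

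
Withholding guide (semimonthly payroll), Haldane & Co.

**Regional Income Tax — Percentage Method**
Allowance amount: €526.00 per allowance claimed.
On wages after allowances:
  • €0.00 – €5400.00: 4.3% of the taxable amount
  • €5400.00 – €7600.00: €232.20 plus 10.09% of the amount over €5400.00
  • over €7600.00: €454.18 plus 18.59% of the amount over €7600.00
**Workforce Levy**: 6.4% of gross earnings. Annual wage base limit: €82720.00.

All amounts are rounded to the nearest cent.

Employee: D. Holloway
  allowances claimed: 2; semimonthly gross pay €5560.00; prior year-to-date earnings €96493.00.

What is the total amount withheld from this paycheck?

€193.84

Regional Income Tax: taxable = €5560.00 − 2×€526.00 = €4508.00
  4.3% × €4508.00 = €193.84
Workforce Levy: YTD €96493.00 ≥ cap €82720.00 → €0.00
Total: €193.84 + €0.00 = €193.84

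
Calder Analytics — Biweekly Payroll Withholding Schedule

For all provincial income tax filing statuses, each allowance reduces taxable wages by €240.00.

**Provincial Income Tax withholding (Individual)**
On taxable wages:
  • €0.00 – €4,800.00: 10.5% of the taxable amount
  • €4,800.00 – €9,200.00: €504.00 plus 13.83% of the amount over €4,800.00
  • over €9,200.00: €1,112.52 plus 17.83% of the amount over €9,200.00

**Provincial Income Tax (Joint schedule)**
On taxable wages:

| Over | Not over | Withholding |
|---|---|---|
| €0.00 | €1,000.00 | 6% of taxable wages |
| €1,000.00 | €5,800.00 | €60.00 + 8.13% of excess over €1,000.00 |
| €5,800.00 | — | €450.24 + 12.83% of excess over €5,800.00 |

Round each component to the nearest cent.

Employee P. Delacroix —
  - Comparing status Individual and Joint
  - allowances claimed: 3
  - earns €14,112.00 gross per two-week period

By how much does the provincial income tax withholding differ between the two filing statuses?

Provincial Income Tax (Individual): taxable = €14,112.00 − 3×€240.00 = €13,392.00
  €1,112.52 + 17.83% × (€13,392.00 − €9,200.00) = €1,112.52 + 17.83% × €4,192.00 = €1,859.95
Provincial Income Tax (Joint): taxable = €14,112.00 − 3×€240.00 = €13,392.00
  €450.24 + 12.83% × (€13,392.00 − €5,800.00) = €450.24 + 12.83% × €7,592.00 = €1,424.29
Difference: |€1,859.95 − €1,424.29| = €435.66 (higher under Individual)

€435.66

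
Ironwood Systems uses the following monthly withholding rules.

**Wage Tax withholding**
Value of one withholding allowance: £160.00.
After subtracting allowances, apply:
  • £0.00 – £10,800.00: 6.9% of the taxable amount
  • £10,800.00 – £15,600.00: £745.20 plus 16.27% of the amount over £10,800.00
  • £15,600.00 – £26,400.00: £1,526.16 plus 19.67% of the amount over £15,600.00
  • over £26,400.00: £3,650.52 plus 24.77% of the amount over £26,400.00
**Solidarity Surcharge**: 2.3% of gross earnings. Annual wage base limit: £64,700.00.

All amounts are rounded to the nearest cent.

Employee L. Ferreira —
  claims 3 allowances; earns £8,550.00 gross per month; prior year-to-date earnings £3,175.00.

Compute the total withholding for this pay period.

£753.48

Wage Tax: taxable = £8,550.00 − 3×£160.00 = £8,070.00
  6.9% × £8,070.00 = £556.83
Solidarity Surcharge: 2.3% × £8,550.00 = £196.65
Total: £556.83 + £196.65 = £753.48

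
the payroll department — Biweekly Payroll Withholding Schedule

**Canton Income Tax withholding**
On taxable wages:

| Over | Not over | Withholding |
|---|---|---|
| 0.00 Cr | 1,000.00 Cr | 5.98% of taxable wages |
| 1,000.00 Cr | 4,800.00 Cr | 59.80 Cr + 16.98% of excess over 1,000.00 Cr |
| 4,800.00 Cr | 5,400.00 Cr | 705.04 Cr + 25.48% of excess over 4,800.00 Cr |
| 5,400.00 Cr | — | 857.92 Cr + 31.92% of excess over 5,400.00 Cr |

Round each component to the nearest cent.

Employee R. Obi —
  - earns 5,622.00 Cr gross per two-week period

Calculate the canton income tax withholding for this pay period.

Canton Income Tax: taxable = 5,622.00 Cr
  857.92 Cr + 31.92% × (5,622.00 Cr − 5,400.00 Cr) = 857.92 Cr + 31.92% × 222.00 Cr = 928.78 Cr

928.78 Cr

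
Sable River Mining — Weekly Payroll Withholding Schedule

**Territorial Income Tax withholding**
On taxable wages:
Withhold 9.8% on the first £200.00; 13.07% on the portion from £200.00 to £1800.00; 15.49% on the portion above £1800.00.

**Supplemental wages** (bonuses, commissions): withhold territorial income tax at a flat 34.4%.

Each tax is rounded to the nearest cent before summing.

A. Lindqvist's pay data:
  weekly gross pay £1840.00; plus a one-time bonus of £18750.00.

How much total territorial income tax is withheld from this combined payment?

Territorial Income Tax: taxable = £1840.00
  £228.72 + 15.49% × (£1840.00 − £1800.00) = £228.72 + 15.49% × £40.00 = £234.92
Supplemental (34.4% flat on bonus): 34.4% × £18750.00 = £6450.00
Total territorial income tax: £234.92 + £6450.00 = £6684.92

£6684.92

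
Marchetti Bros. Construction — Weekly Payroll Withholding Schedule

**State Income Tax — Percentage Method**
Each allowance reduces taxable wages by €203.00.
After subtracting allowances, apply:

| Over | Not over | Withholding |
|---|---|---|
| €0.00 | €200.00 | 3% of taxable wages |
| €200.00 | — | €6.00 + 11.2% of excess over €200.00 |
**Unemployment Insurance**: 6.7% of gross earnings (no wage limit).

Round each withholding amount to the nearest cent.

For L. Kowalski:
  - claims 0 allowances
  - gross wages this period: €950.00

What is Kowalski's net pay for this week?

State Income Tax: taxable = €950.00
  €6.00 + 11.2% × (€950.00 − €200.00) = €6.00 + 11.2% × €750.00 = €90.00
Unemployment Insurance: 6.7% × €950.00 = €63.65
Total withheld: €90.00 + €63.65 = €153.65
Net pay: €950.00 − €153.65 = €796.35

€796.35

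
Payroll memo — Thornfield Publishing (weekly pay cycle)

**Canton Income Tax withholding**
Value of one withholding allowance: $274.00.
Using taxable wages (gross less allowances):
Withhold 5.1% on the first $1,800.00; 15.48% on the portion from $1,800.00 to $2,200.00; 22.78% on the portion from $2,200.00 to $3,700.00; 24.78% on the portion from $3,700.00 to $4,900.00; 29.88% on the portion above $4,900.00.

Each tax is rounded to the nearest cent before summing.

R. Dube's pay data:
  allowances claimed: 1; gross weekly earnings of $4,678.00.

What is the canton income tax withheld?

Canton Income Tax: taxable = $4,678.00 − 1×$274.00 = $4,404.00
  $495.42 + 24.78% × ($4,404.00 − $3,700.00) = $495.42 + 24.78% × $704.00 = $669.87

$669.87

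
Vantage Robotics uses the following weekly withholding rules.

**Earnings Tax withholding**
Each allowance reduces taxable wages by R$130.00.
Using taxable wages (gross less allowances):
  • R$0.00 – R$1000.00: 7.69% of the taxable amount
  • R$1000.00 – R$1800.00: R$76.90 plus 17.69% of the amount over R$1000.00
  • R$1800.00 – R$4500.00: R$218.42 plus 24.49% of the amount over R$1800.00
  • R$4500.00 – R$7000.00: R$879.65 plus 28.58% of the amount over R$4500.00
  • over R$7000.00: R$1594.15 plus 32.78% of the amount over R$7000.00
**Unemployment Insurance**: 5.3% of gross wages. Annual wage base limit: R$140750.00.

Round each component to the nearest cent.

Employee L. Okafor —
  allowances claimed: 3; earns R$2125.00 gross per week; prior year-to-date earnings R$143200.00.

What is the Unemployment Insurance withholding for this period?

R$0.00

Unemployment Insurance: YTD R$143200.00 ≥ cap R$140750.00 → R$0.00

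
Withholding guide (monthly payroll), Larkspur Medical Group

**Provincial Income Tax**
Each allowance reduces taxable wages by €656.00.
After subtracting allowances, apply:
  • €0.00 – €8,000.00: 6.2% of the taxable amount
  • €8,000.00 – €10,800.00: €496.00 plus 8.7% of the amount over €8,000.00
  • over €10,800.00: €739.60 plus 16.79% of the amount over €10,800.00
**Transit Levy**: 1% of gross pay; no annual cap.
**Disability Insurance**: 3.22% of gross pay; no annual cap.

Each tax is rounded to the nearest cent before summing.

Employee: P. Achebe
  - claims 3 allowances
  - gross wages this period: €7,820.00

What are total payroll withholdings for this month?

€692.82

Provincial Income Tax: taxable = €7,820.00 − 3×€656.00 = €5,852.00
  6.2% × €5,852.00 = €362.82
Transit Levy: 1% × €7,820.00 = €78.20
Disability Insurance: 3.22% × €7,820.00 = €251.80
Total: €362.82 + €78.20 + €251.80 = €692.82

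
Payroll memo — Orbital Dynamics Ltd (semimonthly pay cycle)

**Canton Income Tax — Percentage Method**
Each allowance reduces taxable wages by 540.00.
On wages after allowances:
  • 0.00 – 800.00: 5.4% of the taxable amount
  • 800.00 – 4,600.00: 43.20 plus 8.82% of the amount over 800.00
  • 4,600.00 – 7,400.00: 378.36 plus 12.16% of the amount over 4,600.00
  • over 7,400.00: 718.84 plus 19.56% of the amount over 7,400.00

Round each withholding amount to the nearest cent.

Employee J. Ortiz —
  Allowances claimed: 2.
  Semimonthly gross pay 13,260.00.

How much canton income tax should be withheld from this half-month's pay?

1,653.81

Canton Income Tax: taxable = 13,260.00 − 2×540.00 = 12,180.00
  718.84 + 19.56% × (12,180.00 − 7,400.00) = 718.84 + 19.56% × 4,780.00 = 1,653.81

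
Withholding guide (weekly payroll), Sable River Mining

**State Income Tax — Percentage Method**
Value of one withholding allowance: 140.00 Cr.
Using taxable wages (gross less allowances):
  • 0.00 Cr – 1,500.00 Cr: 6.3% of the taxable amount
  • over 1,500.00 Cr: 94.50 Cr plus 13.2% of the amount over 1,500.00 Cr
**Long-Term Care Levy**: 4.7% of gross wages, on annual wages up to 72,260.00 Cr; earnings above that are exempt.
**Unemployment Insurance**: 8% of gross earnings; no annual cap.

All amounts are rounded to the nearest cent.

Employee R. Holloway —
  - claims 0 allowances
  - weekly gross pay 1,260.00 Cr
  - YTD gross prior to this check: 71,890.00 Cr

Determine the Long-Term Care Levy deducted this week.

Long-Term Care Levy: cap 72,260.00 Cr − YTD 71,890.00 Cr = 370.00 Cr subject; 4.7% × 370.00 Cr = 17.39 Cr

17.39 Cr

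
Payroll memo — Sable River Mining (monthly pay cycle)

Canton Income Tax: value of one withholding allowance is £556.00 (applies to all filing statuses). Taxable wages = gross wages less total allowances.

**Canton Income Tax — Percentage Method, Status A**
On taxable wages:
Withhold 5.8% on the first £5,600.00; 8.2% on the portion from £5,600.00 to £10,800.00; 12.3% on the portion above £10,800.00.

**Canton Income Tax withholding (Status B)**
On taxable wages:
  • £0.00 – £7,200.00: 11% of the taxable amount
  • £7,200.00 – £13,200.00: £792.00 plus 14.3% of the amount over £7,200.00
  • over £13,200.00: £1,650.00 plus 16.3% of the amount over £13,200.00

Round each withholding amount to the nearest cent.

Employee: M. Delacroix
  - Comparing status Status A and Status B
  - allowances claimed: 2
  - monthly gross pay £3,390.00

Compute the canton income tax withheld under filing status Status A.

Canton Income Tax (Status A): taxable = £3,390.00 − 2×£556.00 = £2,278.00
  5.8% × £2,278.00 = £132.12

£132.12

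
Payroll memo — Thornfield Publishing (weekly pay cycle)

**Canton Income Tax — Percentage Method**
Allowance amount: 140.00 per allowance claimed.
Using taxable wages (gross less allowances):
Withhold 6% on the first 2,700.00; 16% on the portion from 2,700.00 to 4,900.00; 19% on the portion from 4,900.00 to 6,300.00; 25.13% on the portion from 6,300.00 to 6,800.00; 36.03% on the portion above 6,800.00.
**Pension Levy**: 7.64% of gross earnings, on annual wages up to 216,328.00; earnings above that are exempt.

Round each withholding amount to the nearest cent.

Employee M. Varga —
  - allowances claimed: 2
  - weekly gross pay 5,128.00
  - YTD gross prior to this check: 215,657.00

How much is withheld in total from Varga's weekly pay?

556.94

Canton Income Tax: taxable = 5,128.00 − 2×140.00 = 4,848.00
  162.00 + 16% × (4,848.00 − 2,700.00) = 162.00 + 16% × 2,148.00 = 505.68
Pension Levy: cap 216,328.00 − YTD 215,657.00 = 671.00 subject; 7.64% × 671.00 = 51.26
Total: 505.68 + 51.26 = 556.94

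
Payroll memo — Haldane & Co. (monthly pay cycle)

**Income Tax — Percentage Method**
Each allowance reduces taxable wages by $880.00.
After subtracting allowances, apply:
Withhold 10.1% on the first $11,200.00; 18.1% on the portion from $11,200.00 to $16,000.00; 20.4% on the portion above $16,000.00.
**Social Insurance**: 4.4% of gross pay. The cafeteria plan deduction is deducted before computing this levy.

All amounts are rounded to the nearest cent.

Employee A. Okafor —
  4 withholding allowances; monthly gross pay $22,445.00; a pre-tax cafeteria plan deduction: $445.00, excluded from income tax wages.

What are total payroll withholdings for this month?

Income Tax: taxable = $22,445.00 − $445.00 − 4×$880.00 = $18,480.00
  $2,000.00 + 20.4% × ($18,480.00 − $16,000.00) = $2,000.00 + 20.4% × $2,480.00 = $2,505.92
Social Insurance: 4.4% × $22,000.00 = $968.00
Total: $2,505.92 + $968.00 = $3,473.92

$3,473.92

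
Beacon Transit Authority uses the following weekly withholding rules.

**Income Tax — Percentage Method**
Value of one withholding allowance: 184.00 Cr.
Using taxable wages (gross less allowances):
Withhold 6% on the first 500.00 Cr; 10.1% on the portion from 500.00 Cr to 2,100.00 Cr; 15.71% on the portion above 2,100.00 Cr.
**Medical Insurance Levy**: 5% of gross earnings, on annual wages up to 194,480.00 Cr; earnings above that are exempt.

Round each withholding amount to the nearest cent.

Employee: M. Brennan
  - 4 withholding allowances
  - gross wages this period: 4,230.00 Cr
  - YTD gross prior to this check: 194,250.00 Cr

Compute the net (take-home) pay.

Income Tax: taxable = 4,230.00 Cr − 4×184.00 Cr = 3,494.00 Cr
  191.60 Cr + 15.71% × (3,494.00 Cr − 2,100.00 Cr) = 191.60 Cr + 15.71% × 1,394.00 Cr = 410.60 Cr
Medical Insurance Levy: cap 194,480.00 Cr − YTD 194,250.00 Cr = 230.00 Cr subject; 5% × 230.00 Cr = 11.50 Cr
Total withheld: 410.60 Cr + 11.50 Cr = 422.10 Cr
Net pay: 4,230.00 Cr − 422.10 Cr = 3,807.90 Cr

3,807.90 Cr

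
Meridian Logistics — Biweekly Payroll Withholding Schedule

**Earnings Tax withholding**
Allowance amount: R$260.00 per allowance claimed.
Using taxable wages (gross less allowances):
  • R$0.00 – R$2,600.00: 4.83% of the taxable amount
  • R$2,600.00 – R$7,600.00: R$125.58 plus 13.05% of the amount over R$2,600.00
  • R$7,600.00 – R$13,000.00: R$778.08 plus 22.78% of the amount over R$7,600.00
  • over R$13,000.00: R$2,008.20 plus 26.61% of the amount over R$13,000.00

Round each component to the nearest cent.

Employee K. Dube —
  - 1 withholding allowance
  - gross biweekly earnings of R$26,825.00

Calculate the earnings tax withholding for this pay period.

Earnings Tax: taxable = R$26,825.00 − 1×R$260.00 = R$26,565.00
  R$2,008.20 + 26.61% × (R$26,565.00 − R$13,000.00) = R$2,008.20 + 26.61% × R$13,565.00 = R$5,617.85

R$5,617.85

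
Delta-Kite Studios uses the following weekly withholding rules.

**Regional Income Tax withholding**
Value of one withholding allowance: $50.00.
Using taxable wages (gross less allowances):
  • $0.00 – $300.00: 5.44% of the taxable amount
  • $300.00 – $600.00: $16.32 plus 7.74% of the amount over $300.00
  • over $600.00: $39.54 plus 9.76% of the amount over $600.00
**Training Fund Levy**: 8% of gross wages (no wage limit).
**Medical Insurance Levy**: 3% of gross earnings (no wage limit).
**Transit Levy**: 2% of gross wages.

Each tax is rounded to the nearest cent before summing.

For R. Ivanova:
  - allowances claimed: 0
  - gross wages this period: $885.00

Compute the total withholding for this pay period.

Regional Income Tax: taxable = $885.00
  $39.54 + 9.76% × ($885.00 − $600.00) = $39.54 + 9.76% × $285.00 = $67.36
Training Fund Levy: 8% × $885.00 = $70.80
Medical Insurance Levy: 3% × $885.00 = $26.55
Transit Levy: 2% × $885.00 = $17.70
Total: $67.36 + $70.80 + $26.55 + $17.70 = $182.41

$182.41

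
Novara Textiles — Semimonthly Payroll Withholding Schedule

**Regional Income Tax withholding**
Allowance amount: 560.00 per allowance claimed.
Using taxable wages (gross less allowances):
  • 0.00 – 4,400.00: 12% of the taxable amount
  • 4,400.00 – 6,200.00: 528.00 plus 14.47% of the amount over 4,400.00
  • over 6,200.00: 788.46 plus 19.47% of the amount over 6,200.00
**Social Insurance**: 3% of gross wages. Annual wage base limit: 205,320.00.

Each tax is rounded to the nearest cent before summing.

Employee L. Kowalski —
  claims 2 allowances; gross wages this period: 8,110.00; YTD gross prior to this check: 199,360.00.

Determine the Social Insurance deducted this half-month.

178.80

Social Insurance: cap 205,320.00 − YTD 199,360.00 = 5,960.00 subject; 3% × 5,960.00 = 178.80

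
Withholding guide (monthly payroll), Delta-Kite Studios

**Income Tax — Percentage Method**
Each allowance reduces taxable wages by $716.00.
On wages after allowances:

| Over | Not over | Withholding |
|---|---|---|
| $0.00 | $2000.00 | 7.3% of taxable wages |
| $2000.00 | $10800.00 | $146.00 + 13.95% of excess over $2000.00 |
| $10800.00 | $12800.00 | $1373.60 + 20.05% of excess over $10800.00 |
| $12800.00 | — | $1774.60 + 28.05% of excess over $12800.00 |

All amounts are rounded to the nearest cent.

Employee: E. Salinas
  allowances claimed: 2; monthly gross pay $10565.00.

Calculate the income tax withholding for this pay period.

$1141.05

Income Tax: taxable = $10565.00 − 2×$716.00 = $9133.00
  $146.00 + 13.95% × ($9133.00 − $2000.00) = $146.00 + 13.95% × $7133.00 = $1141.05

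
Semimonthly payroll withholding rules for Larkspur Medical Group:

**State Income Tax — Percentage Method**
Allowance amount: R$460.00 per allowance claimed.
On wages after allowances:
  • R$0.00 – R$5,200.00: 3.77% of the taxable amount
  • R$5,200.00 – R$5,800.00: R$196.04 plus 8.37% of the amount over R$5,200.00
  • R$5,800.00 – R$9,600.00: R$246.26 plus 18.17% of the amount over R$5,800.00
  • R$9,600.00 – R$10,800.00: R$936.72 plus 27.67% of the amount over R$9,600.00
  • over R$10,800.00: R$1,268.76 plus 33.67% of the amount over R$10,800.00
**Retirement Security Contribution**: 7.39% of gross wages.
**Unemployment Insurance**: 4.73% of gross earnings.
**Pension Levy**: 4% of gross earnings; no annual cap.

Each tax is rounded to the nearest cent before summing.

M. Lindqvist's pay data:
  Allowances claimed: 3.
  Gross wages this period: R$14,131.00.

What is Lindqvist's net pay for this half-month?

State Income Tax: taxable = R$14,131.00 − 3×R$460.00 = R$12,751.00
  R$1,268.76 + 33.67% × (R$12,751.00 − R$10,800.00) = R$1,268.76 + 33.67% × R$1,951.00 = R$1,925.66
Retirement Security Contribution: 7.39% × R$14,131.00 = R$1,044.28
Unemployment Insurance: 4.73% × R$14,131.00 = R$668.40
Pension Levy: 4% × R$14,131.00 = R$565.24
Total withheld: R$1,925.66 + R$1,044.28 + R$668.40 + R$565.24 = R$4,203.58
Net pay: R$14,131.00 − R$4,203.58 = R$9,927.42

R$9,927.42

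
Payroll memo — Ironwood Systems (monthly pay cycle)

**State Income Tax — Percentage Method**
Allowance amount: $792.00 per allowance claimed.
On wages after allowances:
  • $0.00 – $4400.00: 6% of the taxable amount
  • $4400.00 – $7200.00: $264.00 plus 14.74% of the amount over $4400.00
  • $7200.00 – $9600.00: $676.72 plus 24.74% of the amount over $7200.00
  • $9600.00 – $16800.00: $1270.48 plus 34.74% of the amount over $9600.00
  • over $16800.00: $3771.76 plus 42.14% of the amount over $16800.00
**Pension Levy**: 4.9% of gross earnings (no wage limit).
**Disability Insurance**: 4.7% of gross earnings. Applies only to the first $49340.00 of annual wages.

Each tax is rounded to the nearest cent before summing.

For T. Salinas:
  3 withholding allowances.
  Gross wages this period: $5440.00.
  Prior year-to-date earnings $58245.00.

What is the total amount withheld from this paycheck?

State Income Tax: taxable = $5440.00 − 3×$792.00 = $3064.00
  6% × $3064.00 = $183.84
Pension Levy: 4.9% × $5440.00 = $266.56
Disability Insurance: YTD $58245.00 ≥ cap $49340.00 → $0.00
Total: $183.84 + $266.56 + $0.00 = $450.40

$450.40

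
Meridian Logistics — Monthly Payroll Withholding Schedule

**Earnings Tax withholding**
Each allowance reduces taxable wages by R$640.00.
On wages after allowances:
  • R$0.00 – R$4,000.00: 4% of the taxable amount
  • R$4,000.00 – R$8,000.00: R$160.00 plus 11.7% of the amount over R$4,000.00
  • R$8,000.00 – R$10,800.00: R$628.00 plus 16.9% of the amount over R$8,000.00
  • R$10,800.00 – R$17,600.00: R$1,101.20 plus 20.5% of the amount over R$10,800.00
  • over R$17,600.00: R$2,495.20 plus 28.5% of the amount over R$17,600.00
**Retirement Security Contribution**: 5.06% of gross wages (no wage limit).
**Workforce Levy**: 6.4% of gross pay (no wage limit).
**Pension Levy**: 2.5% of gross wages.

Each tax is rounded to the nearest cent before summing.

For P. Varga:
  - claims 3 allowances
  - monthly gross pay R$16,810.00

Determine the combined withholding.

R$4,286.33

Earnings Tax: taxable = R$16,810.00 − 3×R$640.00 = R$14,890.00
  R$1,101.20 + 20.5% × (R$14,890.00 − R$10,800.00) = R$1,101.20 + 20.5% × R$4,090.00 = R$1,939.65
Retirement Security Contribution: 5.06% × R$16,810.00 = R$850.59
Workforce Levy: 6.4% × R$16,810.00 = R$1,075.84
Pension Levy: 2.5% × R$16,810.00 = R$420.25
Total: R$1,939.65 + R$850.59 + R$1,075.84 + R$420.25 = R$4,286.33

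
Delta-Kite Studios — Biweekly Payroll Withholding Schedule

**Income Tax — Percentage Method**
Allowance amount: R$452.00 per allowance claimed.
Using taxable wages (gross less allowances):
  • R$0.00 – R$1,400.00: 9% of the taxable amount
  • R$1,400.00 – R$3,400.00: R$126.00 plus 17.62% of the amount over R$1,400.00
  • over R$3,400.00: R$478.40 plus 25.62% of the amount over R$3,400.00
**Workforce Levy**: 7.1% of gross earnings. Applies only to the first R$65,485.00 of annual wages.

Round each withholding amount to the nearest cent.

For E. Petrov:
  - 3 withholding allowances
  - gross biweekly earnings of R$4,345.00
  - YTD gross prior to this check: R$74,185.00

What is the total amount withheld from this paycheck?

R$405.98

Income Tax: taxable = R$4,345.00 − 3×R$452.00 = R$2,989.00
  R$126.00 + 17.62% × (R$2,989.00 − R$1,400.00) = R$126.00 + 17.62% × R$1,589.00 = R$405.98
Workforce Levy: YTD R$74,185.00 ≥ cap R$65,485.00 → R$0.00
Total: R$405.98 + R$0.00 = R$405.98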